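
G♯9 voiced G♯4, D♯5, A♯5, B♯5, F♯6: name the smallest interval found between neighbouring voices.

major second

Adjacent intervals: G♯4→D♯5 = perfect fifth; D♯5→A♯5 = perfect fifth; A♯5→B♯5 = major second; B♯5→F♯6 = diminished fifth.
The smallest is A♯5 to B♯5, a major second (2 semitones).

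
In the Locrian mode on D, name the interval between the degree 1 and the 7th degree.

D locrian: D Eb F G Ab Bb C.
That puts D below C.
7 letter names make it a seventh; at 10 semitones (a half step narrower than major) the quality is minor.

minor seventh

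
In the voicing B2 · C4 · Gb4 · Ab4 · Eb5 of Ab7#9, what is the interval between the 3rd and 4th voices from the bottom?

major 2nd

Those voices are Gb4 and Ab4.
Counting 2 letters and 2 half steps from Gb gives a major second.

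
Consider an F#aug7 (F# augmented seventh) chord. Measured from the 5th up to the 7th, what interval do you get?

Spelling the chord: F#, A#, C##, E.
So we need the interval from C## up to E.
C## up to E is 2 semitones, a whole step narrower than a major third, so the interval is diminished.

diminished 3rd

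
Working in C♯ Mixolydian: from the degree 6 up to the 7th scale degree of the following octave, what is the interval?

Spelling C♯ Mixolydian: C♯ D♯ E♯ F♯ G♯ A♯ B.
That puts A♯ below B.
From A♯ to B: 13 semitones over a ninth = minor.

minor 9th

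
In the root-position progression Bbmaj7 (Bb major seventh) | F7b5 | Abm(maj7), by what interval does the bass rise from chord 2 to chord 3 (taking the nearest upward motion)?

minor third

The roots are F and Ab.
From F to Ab: 3 semitones over a third = minor.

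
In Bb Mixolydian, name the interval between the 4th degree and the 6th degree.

Bb mixolydian: Bb C D Eb F G Ab.
So we need the interval from Eb up to G.
From Eb to G is 4 semitones, exactly the major third.

major 3rd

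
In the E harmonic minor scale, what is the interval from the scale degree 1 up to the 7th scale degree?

E harmonic minor: E F# G A B C D#.
So we need the interval from E up to D#.
Counting 7 letters and 11 half steps from E gives a major seventh.

major seventh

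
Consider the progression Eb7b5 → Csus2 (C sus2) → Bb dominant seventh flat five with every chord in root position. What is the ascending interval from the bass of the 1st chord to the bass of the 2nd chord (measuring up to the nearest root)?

The roots are Eb and C.
From Eb to C is 9 semitones, exactly the major sixth.

major sixth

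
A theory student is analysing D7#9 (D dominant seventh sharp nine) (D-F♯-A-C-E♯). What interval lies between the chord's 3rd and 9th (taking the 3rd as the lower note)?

major seventh

So we need the interval from F♯ up to E♯.
From F♯ to E♯ is 11 semitones, exactly the major seventh.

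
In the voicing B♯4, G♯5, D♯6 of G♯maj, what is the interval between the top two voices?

perfect 5th

Those voices are G♯5 and D♯6.
Counting 5 letters and 7 half steps from G♯ gives a perfect fifth.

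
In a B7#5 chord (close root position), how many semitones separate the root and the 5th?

8

Baug7 (B augmented seventh) is spelled B, D#, F##, A.
B to F## is an augmented fifth: 8 semitones.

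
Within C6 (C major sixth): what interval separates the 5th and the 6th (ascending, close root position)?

The chord tones of C6 are C E G A.
So we need the interval from G up to A.
G up to A spans 2 letter names and 2 semitones — a major second.

M2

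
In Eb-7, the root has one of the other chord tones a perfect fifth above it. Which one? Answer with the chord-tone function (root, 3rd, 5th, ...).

Eb minor seventh: Eb Gb Bb Db.
The root is Eb. A perfect fifth above Eb is Bb.
Bb is the chord's 5th.

5th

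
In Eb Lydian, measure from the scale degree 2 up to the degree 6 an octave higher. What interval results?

perfect 12th

Eb lydian: Eb F G A Bb C D.
Scale degree 2 = F; degree 6 (up an octave) = C.
From F to C is 19 semitones, exactly the perfect twelfth.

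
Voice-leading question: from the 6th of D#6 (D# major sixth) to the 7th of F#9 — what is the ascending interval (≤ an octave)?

D#6 (D# major sixth) has B# as its 6th, and F#9 has E as its 7th.
From B# to E: 4 semitones over a fourth = diminished.

diminished fourth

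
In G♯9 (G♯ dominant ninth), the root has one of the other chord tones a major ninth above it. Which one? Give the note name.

A#

Spelling the chord: G♯, B♯, D♯, F♯, A♯.
The root is G♯. A major ninth above G♯ is A♯.
A♯ is the chord's 9th.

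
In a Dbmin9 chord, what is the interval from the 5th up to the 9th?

Spelling the chord: Db-Fb-Ab-Cb-Eb.
So we need the interval from Ab up to Eb.
Ab up to Eb spans 5 letter names and 7 semitones — a perfect fifth.

perfect fifth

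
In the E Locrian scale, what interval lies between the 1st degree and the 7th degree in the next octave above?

E locrian: E F G A Bb C D.
1st degree = E; scale degree 7 (up an octave) = D.
14 letter names make it a fourteenth; at 22 semitones (a half step narrower than major) the quality is minor.

m14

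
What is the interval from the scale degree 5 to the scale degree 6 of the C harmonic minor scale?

The scale runs C D Eb F G Ab B.
The scale degree 5 is G and the 6th degree is Ab.
2 letter names make it a second; at 1 semitone (a half step narrower than major) the quality is minor.

m2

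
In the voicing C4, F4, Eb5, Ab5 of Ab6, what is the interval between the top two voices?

perfect 4th

Those voices are Eb5 and Ab5.
Eb up to Ab spans 4 letter names and 5 semitones — a perfect fourth.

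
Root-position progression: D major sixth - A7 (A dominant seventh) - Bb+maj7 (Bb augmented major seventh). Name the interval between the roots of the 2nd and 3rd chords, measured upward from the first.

The roots are A and Bb.
From A to Bb: 1 semitone over a second = minor.

minor second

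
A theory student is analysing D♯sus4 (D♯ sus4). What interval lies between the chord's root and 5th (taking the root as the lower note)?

D♯sus4 (D♯ sus4) is spelled D♯-G♯-A♯.
So we need the interval from D♯ up to A♯.
From D♯ to A♯ is 7 semitones, exactly the perfect fifth.

perfect fifth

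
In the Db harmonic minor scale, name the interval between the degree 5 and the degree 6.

m2

Spelling the Db harmonic minor scale: Db Eb Fb Gb Ab Bbb C.
That puts Ab below Bbb.
2 letter names make it a second; at 1 semitone (a half step narrower than major) the quality is minor.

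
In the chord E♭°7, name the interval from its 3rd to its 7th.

d5

Spelling the chord: E♭-G♭-B𝄫-D𝄫.
The 3rd is G♭ and the 7th is D𝄫.
5 letter names make it a fifth; at 6 semitones (a half step narrower than perfect) the quality is diminished.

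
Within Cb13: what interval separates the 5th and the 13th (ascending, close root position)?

Cb13 is spelled Cb Eb Gb Bbb Db Ab.
That puts Gb below Ab.
From Gb to Ab is 14 semitones, exactly the major ninth.

M9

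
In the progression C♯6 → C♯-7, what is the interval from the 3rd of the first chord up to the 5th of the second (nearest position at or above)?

The 3rd of C♯6 is E♯; the 5th of C♯-7 is G♯.
E♯ up to G♯ is 3 semitones, a half step narrower than a major third, so the interval is minor.

m3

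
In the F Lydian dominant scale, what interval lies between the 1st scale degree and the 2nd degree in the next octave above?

F lydian dominant: F G A B C D E♭.
1st scale degree = F; 2nd degree (up an octave) = G.
From F to G is 14 semitones, exactly the major ninth.

major 9th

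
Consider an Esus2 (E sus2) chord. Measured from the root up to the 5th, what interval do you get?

perfect 5th

Spelling the chord: E-F#-B.
That puts E below B.
E up to B spans 5 letter names and 7 semitones — a perfect fifth.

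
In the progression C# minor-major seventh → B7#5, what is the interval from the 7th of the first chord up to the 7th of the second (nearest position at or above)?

C# minor-major seventh has B# as its 7th, and B7#5 has A as its 7th.
From B# to A: 9 semitones over a seventh = diminished.

diminished 7th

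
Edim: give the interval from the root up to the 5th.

diminished fifth

Edim (E diminished) is spelled E-G-B♭.
So we need the interval from E up to B♭.
From E to B♭: 6 semitones over a fifth = diminished.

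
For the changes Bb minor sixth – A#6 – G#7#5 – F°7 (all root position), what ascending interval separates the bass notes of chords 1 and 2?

The roots are Bb and A#.
7 letter names make it a seventh; at 12 semitones (a half step wider than major) the quality is augmented.

augmented 7th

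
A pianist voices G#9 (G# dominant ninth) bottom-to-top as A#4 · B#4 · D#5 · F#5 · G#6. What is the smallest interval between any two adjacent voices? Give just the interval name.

M2

Adjacent intervals: A#4→B#4 = major second; B#4→D#5 = minor third; D#5→F#5 = minor third; F#5→G#6 = major ninth.
The smallest is A#4 to B#4, a major second (2 semitones).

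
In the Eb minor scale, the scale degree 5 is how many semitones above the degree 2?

5

The scale is Eb F Gb Ab Bb Cb Db.
F up to Bb is a perfect fourth — 5 semitones.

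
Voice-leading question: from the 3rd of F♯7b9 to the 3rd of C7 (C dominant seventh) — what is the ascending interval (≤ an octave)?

diminished fifth

F♯7b9 has A♯ as its 3rd, and C7 (C dominant seventh) has E as its 3rd.
5 letter names make it a fifth; at 6 semitones (a half step narrower than perfect) the quality is diminished.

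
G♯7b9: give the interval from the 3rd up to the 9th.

G♯ dominant seventh flat nine: G♯ B♯ D♯ F♯ A.
That puts B♯ below A.
7 letter names make it a seventh; at 9 semitones (a whole step narrower than major) the quality is diminished.

diminished 7th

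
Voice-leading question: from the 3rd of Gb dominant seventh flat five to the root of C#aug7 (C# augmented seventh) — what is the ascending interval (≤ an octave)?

augmented second

The 3rd of Gb dominant seventh flat five is Bb; the root of C#aug7 (C# augmented seventh) is C#.
2 letter names make it a second; at 3 semitones (a half step wider than major) the quality is augmented.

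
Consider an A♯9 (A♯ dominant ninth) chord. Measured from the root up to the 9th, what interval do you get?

major ninth

The chord tones of A♯9 are A♯-C𝄪-E♯-G♯-B♯.
So we need the interval from A♯ up to B♯.
From A♯ to B♯ is 14 semitones, exactly the major ninth.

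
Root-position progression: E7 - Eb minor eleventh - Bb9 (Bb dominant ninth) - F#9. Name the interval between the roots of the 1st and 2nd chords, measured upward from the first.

d8

The roots are E and Eb.
From E to Eb: 11 semitones over an octave = diminished.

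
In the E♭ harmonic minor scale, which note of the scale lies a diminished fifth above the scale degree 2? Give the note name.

The scale is E♭ F G♭ A♭ B♭ C♭ D.
The scale degree 2 is F; a diminished fifth above that is C♭ — scale degree 6.

Cb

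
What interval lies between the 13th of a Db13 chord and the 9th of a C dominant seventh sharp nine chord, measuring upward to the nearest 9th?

A3

Db13 has Bb as its 13th, and C dominant seventh sharp nine has D# as its 9th.
From Bb to D#: 5 semitones over a third = augmented.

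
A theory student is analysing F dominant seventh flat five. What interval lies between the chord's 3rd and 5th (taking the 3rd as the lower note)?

diminished third

Spelling the chord: F-A-C♭-E♭.
So we need the interval from A up to C♭.
From A to C♭: 2 semitones over a third = diminished.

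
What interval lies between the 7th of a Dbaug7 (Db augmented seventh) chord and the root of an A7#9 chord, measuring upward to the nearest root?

augmented sixth

The 7th of Dbaug7 (Db augmented seventh) is Cb; the root of A7#9 is A.
Cb up to A is 10 semitones, a half step wider than a major sixth, so the interval is augmented.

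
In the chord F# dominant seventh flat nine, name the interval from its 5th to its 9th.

diminished 5th

F#7b9: F#, A#, C#, E, G.
So we need the interval from C# up to G.
C# up to G is 6 semitones, a half step narrower than a perfect fifth, so the interval is diminished.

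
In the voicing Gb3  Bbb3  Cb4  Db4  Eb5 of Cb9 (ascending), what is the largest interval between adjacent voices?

Adjacent intervals: Gb3→Bbb3 = minor third; Bbb3→Cb4 = major second; Cb4→Db4 = major second; Db4→Eb5 = major ninth.
The largest is Db4 to Eb5, a major ninth (14 semitones).

M9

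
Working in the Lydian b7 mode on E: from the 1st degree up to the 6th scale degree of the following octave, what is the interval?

major 13th

E lydian dominant: E F# G# A# B C# D.
1st degree = E; 6th scale degree (up an octave) = C#.
From E to C# is 21 semitones, exactly the major thirteenth.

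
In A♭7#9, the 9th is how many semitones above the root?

Spelling the chord: A♭ C E♭ G♭ B.
A♭ to B is an augmented ninth: 15 semitones.

15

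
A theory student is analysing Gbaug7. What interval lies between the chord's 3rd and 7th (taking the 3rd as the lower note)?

Gbaug7 (Gb augmented seventh) is spelled Gb, Bb, D, Fb.
So we need the interval from Bb up to Fb.
From Bb to Fb: 6 semitones over a fifth = diminished.

d5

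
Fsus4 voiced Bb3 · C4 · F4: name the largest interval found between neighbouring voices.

perfect 4th

Adjacent intervals: Bb3→C4 = major second; C4→F4 = perfect fourth.
The largest is C4 to F4, a perfect fourth (5 semitones).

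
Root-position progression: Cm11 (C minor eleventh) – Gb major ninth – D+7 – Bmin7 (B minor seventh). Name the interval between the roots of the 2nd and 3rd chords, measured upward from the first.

The roots are Gb and D.
Gb up to D is 8 semitones, a half step wider than a perfect fifth, so the interval is augmented.

augmented fifth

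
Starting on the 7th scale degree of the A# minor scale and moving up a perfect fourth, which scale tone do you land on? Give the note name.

The scale is A# B# C# D# E# F# G#.
The 7th scale degree is G#; a perfect fourth above that is C# — scale degree 3.

C#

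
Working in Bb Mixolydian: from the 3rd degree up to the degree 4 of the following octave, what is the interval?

minor ninth

Spelling Bb Mixolydian: Bb C D Eb F G Ab.
So we need the interval from D up to Eb.
From D to Eb: 13 semitones over a ninth = minor.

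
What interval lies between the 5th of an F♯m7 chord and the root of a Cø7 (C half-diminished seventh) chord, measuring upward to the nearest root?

F♯m7 has C♯ as its 5th, and Cø7 (C half-diminished seventh) has C as its root.
8 letter names make it an octave; at 11 semitones (a half step narrower than perfect) the quality is diminished.

d8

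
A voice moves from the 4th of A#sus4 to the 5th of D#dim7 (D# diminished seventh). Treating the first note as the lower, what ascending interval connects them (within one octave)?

diminished fifth

A#sus4 has D# as its 4th, and D#dim7 (D# diminished seventh) has A as its 5th.
5 letter names make it a fifth; at 6 semitones (a half step narrower than perfect) the quality is diminished.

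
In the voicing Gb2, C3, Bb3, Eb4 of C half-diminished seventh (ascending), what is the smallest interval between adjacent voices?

Adjacent intervals: Gb2→C3 = augmented fourth; C3→Bb3 = minor seventh; Bb3→Eb4 = perfect fourth.
The smallest is Bb3 to Eb4, a perfect fourth (5 semitones).

P4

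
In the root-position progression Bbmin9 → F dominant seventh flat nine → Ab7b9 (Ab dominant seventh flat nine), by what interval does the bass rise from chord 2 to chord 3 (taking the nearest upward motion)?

The roots are F and Ab.
From F to Ab: 3 semitones over a third = minor.

minor third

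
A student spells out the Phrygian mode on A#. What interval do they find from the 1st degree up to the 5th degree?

A# phrygian: A# B C# D# E# F# G#.
The 1st degree is A# and the scale degree 5 is E#.
Counting 5 letters and 7 half steps from A# gives a perfect fifth.

perfect 5th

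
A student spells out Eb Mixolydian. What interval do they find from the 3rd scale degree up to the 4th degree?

minor second

Spelling Eb Mixolydian: Eb F G Ab Bb C Db.
The 3rd scale degree is G and the 4th scale degree is Ab.
G up to Ab is 1 semitone, a half step narrower than a major second, so the interval is minor.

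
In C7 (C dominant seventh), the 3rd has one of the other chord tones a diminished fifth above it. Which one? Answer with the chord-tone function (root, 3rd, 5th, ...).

C7 (C dominant seventh): C-E-G-B♭.
The 3rd is E. A diminished fifth above E is B♭.
B♭ is the chord's 7th.

7th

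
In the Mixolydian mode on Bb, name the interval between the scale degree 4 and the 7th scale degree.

Bb mixolydian: Bb C D Eb F G Ab.
So we need the interval from Eb up to Ab.
From Eb to Ab is 5 semitones, exactly the perfect fourth.

perfect fourth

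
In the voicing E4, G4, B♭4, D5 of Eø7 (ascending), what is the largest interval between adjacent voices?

major third

Adjacent intervals: E4→G4 = minor third; G4→B♭4 = minor third; B♭4→D5 = major third.
The largest is B♭4 to D5, a major third (4 semitones).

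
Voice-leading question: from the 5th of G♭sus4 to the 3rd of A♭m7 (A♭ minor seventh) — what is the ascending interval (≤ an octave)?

G♭sus4 has D♭ as its 5th, and A♭m7 (A♭ minor seventh) has C♭ as its 3rd.
D♭ up to C♭ is 10 semitones, a half step narrower than a major seventh, so the interval is minor.

minor seventh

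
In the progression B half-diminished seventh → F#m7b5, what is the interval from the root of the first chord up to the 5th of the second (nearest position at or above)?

The root of B half-diminished seventh is B; the 5th of F#m7b5 is C.
From B to C: 1 semitone over a second = minor.

minor second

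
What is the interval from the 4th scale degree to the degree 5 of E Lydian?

E lydian: E F♯ G♯ A♯ B C♯ D♯.
So we need the interval from A♯ up to B.
2 letter names make it a second; at 1 semitone (a half step narrower than major) the quality is minor.

minor second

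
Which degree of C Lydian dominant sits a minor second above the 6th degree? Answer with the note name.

Bb

The scale is C D E F# G A Bb.
The 6th degree is A; a minor second above that is Bb — scale degree 7.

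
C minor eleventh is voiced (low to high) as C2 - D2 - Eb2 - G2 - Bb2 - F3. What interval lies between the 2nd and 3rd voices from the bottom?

Those voices are D2 and Eb2.
D up to Eb is 1 semitone, a half step narrower than a major second, so the interval is minor.

minor second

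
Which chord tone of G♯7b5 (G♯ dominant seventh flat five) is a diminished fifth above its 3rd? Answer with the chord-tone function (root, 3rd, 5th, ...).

7th

The chord tones of G♯7b5 are G♯–B♯–D–F♯.
The 3rd is B♯. A diminished fifth above B♯ is F♯.
F♯ is the chord's 7th.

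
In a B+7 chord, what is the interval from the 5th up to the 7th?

diminished third

B augmented seventh is spelled B, D#, F##, A.
5th = F##; 7th = A.
F## up to A is 2 semitones, a whole step narrower than a major third, so the interval is diminished.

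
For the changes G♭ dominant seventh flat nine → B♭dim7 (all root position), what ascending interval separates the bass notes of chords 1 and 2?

The roots are G♭ and B♭.
G♭ up to B♭ spans 3 letter names and 4 semitones — a major third.

major third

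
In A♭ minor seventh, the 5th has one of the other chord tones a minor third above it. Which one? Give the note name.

A♭ minor seventh is spelled A♭–C♭–E♭–G♭.
The 5th is E♭. A minor third above E♭ is G♭.
G♭ is the chord's 7th.

Gb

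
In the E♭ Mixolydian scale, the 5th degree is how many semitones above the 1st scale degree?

The scale is E♭ F G A♭ B♭ C D♭.
E♭ up to B♭ is a perfect fifth — 7 semitones.

7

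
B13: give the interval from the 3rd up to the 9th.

minor seventh

B13 is spelled B–D♯–F♯–A–C♯–G♯.
So we need the interval from D♯ up to C♯.
D♯ up to C♯ is 10 semitones, a half step narrower than a major seventh, so the interval is minor.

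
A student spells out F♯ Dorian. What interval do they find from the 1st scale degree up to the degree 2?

The scale runs F♯ G♯ A B C♯ D♯ E.
So we need the interval from F♯ up to G♯.
From F♯ to G♯ is 2 semitones, exactly the major second.

major 2nd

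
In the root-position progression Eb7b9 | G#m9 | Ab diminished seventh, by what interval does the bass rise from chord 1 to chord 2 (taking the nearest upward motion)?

The roots are Eb and G#.
3 letter names make it a third; at 5 semitones (a half step wider than major) the quality is augmented.

augmented 3rd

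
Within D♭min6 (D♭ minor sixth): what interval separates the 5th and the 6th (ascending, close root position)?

M2

The chord tones of D♭ minor sixth are D♭, F♭, A♭, B♭.
The 5th is A♭ and the 6th is B♭.
A♭ up to B♭ spans 2 letter names and 2 semitones — a major second.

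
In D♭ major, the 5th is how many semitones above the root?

D♭maj (D♭ major) is spelled D♭–F–A♭.
D♭ to A♭ is a perfect fifth: 7 semitones.

7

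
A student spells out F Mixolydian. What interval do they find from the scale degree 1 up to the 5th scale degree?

Spelling F Mixolydian: F G A B♭ C D E♭.
The scale degree 1 is F and the scale degree 5 is C.
F up to C spans 5 letter names and 7 semitones — a perfect fifth.

perfect 5th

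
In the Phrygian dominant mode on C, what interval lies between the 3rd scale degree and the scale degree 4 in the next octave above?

The scale runs C Db E F G Ab Bb.
3rd scale degree = E; scale degree 4 (up an octave) = F.
9 letter names make it a ninth; at 13 semitones (a half step narrower than major) the quality is minor.

m9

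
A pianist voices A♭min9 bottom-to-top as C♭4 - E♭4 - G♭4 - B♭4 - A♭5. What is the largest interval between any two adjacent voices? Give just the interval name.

minor 7th

Adjacent intervals: C♭4→E♭4 = major third; E♭4→G♭4 = minor third; G♭4→B♭4 = major third; B♭4→A♭5 = minor seventh.
The largest is B♭4 to A♭5, a minor seventh (10 semitones).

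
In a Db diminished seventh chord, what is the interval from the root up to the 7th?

diminished 7th

The chord tones of Db°7 are Db–Fb–Abb–Cbb.
That puts Db below Cbb.
7 letter names make it a seventh; at 9 semitones (a whole step narrower than major) the quality is diminished.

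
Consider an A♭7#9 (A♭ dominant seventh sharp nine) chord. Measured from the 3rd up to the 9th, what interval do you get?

Spelling the chord: A♭, C, E♭, G♭, B.
That puts C below B.
From C to B is 11 semitones, exactly the major seventh.

major seventh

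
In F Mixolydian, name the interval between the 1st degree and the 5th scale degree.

Spelling F Mixolydian: F G A Bb C D Eb.
So we need the interval from F up to C.
F up to C spans 5 letter names and 7 semitones — a perfect fifth.

P5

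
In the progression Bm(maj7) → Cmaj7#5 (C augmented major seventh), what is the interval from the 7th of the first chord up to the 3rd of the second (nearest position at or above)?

The 7th of Bm(maj7) is A#; the 3rd of Cmaj7#5 (C augmented major seventh) is E.
A# up to E is 6 semitones, a half step narrower than a perfect fifth, so the interval is diminished.

diminished fifth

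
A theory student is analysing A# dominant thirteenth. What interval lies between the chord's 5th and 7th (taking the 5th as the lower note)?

The chord tones of A#13 are A# C## E# G# B# F##.
The 5th is E# and the 7th is G#.
From E# to G#: 3 semitones over a third = minor.

minor third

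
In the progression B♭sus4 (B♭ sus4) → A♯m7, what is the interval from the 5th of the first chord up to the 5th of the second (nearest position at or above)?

augmented seventh

B♭sus4 (B♭ sus4) has F as its 5th, and A♯m7 has E♯ as its 5th.
From F to E♯: 12 semitones over a seventh = augmented.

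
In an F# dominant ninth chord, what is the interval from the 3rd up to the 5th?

m3

The chord tones of F#9 are F#, A#, C#, E, G#.
3rd = A#; 5th = C#.
3 letter names make it a third; at 3 semitones (a half step narrower than major) the quality is minor.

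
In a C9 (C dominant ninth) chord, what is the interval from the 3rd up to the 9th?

C9 (C dominant ninth): C-E-G-Bb-D.
3rd = E; 9th = D.
7 letter names make it a seventh; at 10 semitones (a half step narrower than major) the quality is minor.

minor seventh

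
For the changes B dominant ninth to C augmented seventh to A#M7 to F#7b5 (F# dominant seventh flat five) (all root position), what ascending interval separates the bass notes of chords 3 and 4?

minor sixth

The roots are A# and F#.
A# up to F# is 8 semitones, a half step narrower than a major sixth, so the interval is minor.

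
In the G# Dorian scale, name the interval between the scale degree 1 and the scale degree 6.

major sixth

Spelling the G# Dorian scale: G# A# B C# D# E# F#.
So we need the interval from G# up to E#.
G# up to E# spans 6 letter names and 9 semitones — a major sixth.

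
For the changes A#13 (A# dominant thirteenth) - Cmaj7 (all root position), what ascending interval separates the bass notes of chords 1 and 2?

diminished third

The roots are A# and C.
A# up to C is 2 semitones, a whole step narrower than a major third, so the interval is diminished.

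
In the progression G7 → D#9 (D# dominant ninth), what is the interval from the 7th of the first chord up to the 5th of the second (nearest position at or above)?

augmented third

G7 has F as its 7th, and D#9 (D# dominant ninth) has A# as its 5th.
3 letter names make it a third; at 5 semitones (a half step wider than major) the quality is augmented.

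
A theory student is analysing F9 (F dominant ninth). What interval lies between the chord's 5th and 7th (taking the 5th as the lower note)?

minor third

F9 is spelled F–A–C–E♭–G.
That puts C below E♭.
3 letter names make it a third; at 3 semitones (a half step narrower than major) the quality is minor.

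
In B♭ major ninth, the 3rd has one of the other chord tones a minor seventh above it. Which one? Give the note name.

Spelling the chord: B♭-D-F-A-C.
The 3rd is D. A minor seventh above D is C.
C is the chord's 9th.

C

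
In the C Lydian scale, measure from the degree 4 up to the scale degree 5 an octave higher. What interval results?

C lydian: C D E F# G A B.
So we need the interval from F# up to G.
From F# to G: 13 semitones over a ninth = minor.

minor ninth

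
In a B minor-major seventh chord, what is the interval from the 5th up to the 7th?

major third

B minor-major seventh is spelled B–D–F#–A#.
5th = F#; 7th = A#.
From F# to A# is 4 semitones, exactly the major third.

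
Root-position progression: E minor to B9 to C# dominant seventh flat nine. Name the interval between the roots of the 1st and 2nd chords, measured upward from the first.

The roots are E and B.
Counting 5 letters and 7 half steps from E gives a perfect fifth.

perfect fifth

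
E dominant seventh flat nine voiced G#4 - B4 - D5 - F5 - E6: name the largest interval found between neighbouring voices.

Adjacent intervals: G#4→B4 = minor third; B4→D5 = minor third; D5→F5 = minor third; F5→E6 = major seventh.
The largest is F5 to E6, a major seventh (11 semitones).

major seventh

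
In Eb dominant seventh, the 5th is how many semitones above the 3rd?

3

Eb7 (Eb dominant seventh) is spelled Eb G Bb Db.
G to Bb is a minor third: 3 semitones.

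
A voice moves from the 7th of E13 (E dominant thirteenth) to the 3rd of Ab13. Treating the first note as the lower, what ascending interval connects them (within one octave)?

minor seventh

The 7th of E13 (E dominant thirteenth) is D; the 3rd of Ab13 is C.
7 letter names make it a seventh; at 10 semitones (a half step narrower than major) the quality is minor.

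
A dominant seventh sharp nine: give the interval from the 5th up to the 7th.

The chord tones of A dominant seventh sharp nine are A–C♯–E–G–B♯.
So we need the interval from E up to G.
From E to G: 3 semitones over a third = minor.

minor third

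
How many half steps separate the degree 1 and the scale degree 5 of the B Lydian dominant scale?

The scale is B C♯ D♯ E♯ F♯ G♯ A.
B up to F♯ is a perfect fifth — 7 semitones.

7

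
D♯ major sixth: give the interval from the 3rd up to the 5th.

minor third

The chord tones of D♯6 are D♯, F𝄪, A♯, B♯.
3rd = F𝄪; 5th = A♯.
F𝄪 up to A♯ is 3 semitones, a half step narrower than a major third, so the interval is minor.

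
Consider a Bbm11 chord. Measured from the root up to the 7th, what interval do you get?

m7

The chord tones of Bbm11 (Bb minor eleventh) are Bb-Db-F-Ab-C-Eb.
The root is Bb and the 7th is Ab.
7 letter names make it a seventh; at 10 semitones (a half step narrower than major) the quality is minor.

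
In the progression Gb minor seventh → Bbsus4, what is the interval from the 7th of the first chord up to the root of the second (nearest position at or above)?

augmented fourth

The 7th of Gb minor seventh is Fb; the root of Bbsus4 is Bb.
4 letter names make it a fourth; at 6 semitones (a half step wider than perfect) the quality is augmented.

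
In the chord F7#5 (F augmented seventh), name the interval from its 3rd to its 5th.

major third

The chord tones of F+7 are F-A-C#-Eb.
The 3rd is A and the 5th is C#.
Counting 3 letters and 4 half steps from A gives a major third.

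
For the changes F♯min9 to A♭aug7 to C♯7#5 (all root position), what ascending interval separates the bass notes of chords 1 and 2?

The roots are F♯ and A♭.
F♯ up to A♭ is 2 semitones, a whole step narrower than a major third, so the interval is diminished.

d3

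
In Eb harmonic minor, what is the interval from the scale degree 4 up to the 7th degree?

augmented 4th

Spelling Eb harmonic minor: Eb F Gb Ab Bb Cb D.
Scale degree 4 = Ab; 7th degree = D.
4 letter names make it a fourth; at 6 semitones (a half step wider than perfect) the quality is augmented.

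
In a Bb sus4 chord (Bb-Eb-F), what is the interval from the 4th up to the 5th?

So we need the interval from Eb up to F.
Eb up to F spans 2 letter names and 2 semitones — a major second.

major second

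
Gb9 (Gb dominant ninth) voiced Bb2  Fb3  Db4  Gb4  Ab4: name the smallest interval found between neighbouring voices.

Adjacent intervals: Bb2→Fb3 = diminished fifth; Fb3→Db4 = major sixth; Db4→Gb4 = perfect fourth; Gb4→Ab4 = major second.
The smallest is Gb4 to Ab4, a major second (2 semitones).

major second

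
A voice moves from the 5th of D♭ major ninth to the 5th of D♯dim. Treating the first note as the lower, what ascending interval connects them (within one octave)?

augmented unison

The 5th of D♭ major ninth is A♭; the 5th of D♯dim is A.
A♭ up to A is 1 semitone, a half step wider than a perfect unison, so the interval is augmented.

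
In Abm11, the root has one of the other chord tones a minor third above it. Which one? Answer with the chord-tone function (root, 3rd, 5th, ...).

3rd

Abm11: Ab Cb Eb Gb Bb Db.
The root is Ab. A minor third above Ab is Cb.
Cb is the chord's 3rd.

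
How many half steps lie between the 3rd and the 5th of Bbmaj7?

BbΔ7: Bb-D-F-A.
D to F is a minor third: 3 semitones.

3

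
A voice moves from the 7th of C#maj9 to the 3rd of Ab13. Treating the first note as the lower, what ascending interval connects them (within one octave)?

C#maj9 has B# as its 7th, and Ab13 has C as its 3rd.
From B# to C: 0 semitones over a second = diminished.

diminished second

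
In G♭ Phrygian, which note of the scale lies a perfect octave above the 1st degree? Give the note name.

The scale is G♭ A𝄫 B𝄫 C♭ D♭ E𝄫 F♭.
The 1st degree is G♭; a perfect octave above that is G♭ — scale degree 1.

Gb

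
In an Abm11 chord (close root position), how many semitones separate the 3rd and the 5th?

Ab minor eleventh: Ab-Cb-Eb-Gb-Bb-Db.
Cb to Eb is a major third: 4 semitones.

4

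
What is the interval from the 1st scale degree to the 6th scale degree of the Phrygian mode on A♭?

A♭ phrygian: A♭ B𝄫 C♭ D♭ E♭ F♭ G♭.
The 1st scale degree is A♭ and the 6th scale degree is F♭.
From A♭ to F♭: 8 semitones over a sixth = minor.

minor 6th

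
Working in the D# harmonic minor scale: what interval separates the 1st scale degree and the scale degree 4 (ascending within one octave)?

P4

D# harmonic minor: D# E# F# G# A# B C##.
So we need the interval from D# up to G#.
D# up to G# spans 4 letter names and 5 semitones — a perfect fourth.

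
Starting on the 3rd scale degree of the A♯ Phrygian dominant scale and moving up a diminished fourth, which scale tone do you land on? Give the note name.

F#

The scale is A♯ B C𝄪 D♯ E♯ F♯ G♯.
The 3rd scale degree is C𝄪; a diminished fourth above that is F♯ — scale degree 6.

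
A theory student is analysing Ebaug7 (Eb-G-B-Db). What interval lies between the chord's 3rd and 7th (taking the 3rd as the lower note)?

diminished 5th

That puts G below Db.
From G to Db: 6 semitones over a fifth = diminished.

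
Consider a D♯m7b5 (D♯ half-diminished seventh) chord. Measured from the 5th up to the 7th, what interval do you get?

Spelling the chord: D♯, F♯, A, C♯.
That puts A below C♯.
A up to C♯ spans 3 letter names and 4 semitones — a major third.

major third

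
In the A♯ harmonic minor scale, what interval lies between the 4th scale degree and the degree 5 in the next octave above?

The scale runs A♯ B♯ C♯ D♯ E♯ F♯ G𝄪.
That puts D♯ below E♯.
From D♯ to E♯ is 14 semitones, exactly the major ninth.

major ninth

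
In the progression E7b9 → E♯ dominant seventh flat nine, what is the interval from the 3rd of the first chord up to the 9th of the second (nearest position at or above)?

minor 7th

The 3rd of E7b9 is G♯; the 9th of E♯ dominant seventh flat nine is F♯.
From G♯ to F♯: 10 semitones over a seventh = minor.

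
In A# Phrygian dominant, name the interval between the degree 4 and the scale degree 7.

perfect 4th

The scale runs A# B C## D# E# F# G#.
The degree 4 is D# and the 7th scale degree is G#.
D# up to G# spans 4 letter names and 5 semitones — a perfect fourth.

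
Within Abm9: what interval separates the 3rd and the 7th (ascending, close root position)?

P5

Spelling the chord: Ab Cb Eb Gb Bb.
That puts Cb below Gb.
Cb up to Gb spans 5 letter names and 7 semitones — a perfect fifth.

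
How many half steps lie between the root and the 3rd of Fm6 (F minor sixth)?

Fmin6 (F minor sixth): F, A♭, C, D.
F to A♭ is a minor third: 3 semitones.

3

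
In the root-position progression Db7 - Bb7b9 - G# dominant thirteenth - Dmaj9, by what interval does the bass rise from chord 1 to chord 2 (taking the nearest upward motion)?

The roots are Db and Bb.
Counting 6 letters and 9 half steps from Db gives a major sixth.

M6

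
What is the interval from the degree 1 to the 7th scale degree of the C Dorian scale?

The scale runs C D E♭ F G A B♭.
The degree 1 is C and the scale degree 7 is B♭.
C up to B♭ is 10 semitones, a half step narrower than a major seventh, so the interval is minor.

minor seventh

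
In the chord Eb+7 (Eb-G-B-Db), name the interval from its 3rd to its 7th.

diminished fifth

3rd = G; 7th = Db.
5 letter names make it a fifth; at 6 semitones (a half step narrower than perfect) the quality is diminished.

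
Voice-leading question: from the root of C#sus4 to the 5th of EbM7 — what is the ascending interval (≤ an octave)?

C#sus4 has C# as its root, and EbM7 has Bb as its 5th.
C# up to Bb is 9 semitones, a whole step narrower than a major seventh, so the interval is diminished.

diminished seventh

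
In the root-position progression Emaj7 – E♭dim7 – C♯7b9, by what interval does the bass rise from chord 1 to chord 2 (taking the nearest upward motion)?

diminished octave

The roots are E and E♭.
8 letter names make it an octave; at 11 semitones (a half step narrower than perfect) the quality is diminished.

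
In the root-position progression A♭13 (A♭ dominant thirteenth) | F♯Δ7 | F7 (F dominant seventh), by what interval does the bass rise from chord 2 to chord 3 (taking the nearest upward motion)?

The roots are F♯ and F.
F♯ up to F is 11 semitones, a half step narrower than a perfect octave, so the interval is diminished.

diminished octave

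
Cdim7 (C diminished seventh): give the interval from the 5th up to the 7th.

m3

Cdim7: C–E♭–G♭–B𝄫.
So we need the interval from G♭ up to B𝄫.
3 letter names make it a third; at 3 semitones (a half step narrower than major) the quality is minor.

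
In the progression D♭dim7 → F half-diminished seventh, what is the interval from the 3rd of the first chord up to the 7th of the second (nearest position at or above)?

D♭dim7 has F♭ as its 3rd, and F half-diminished seventh has E♭ as its 7th.
From F♭ to E♭ is 11 semitones, exactly the major seventh.

major 7th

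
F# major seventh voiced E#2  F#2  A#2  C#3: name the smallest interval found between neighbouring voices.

m2

Adjacent intervals: E#2→F#2 = minor second; F#2→A#2 = major third; A#2→C#3 = minor third.
The smallest is E#2 to F#2, a minor second (1 semitone).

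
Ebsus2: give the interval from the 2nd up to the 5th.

perfect fourth

Ebsus2: Eb–F–Bb.
So we need the interval from F up to Bb.
F up to Bb spans 4 letter names and 5 semitones — a perfect fourth.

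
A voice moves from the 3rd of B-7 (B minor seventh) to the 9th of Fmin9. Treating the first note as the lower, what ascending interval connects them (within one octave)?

perfect fourth

The 3rd of B-7 (B minor seventh) is D; the 9th of Fmin9 is G.
From D to G is 5 semitones, exactly the perfect fourth.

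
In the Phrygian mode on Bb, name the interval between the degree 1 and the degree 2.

Spelling the Phrygian mode on Bb: Bb Cb Db Eb F Gb Ab.
So we need the interval from Bb up to Cb.
Bb up to Cb is 1 semitone, a half step narrower than a major second, so the interval is minor.

minor 2nd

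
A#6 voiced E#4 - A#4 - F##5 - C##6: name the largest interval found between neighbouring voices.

M6

Adjacent intervals: E#4→A#4 = perfect fourth; A#4→F##5 = major sixth; F##5→C##6 = perfect fifth.
The largest is A#4 to F##5, a major sixth (9 semitones).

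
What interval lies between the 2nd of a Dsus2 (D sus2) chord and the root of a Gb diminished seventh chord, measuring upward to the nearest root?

Dsus2 (D sus2) has E as its 2nd, and Gb diminished seventh has Gb as its root.
E up to Gb is 2 semitones, a whole step narrower than a major third, so the interval is diminished.

diminished 3rd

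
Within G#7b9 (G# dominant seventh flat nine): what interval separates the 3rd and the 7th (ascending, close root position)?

diminished fifth

G#7b9 (G# dominant seventh flat nine) is spelled G#–B#–D#–F#–A.
So we need the interval from B# up to F#.
B# up to F# is 6 semitones, a half step narrower than a perfect fifth, so the interval is diminished.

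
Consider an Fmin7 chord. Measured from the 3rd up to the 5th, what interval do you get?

major third

Fmin7: F–A♭–C–E♭.
The 3rd is A♭ and the 5th is C.
From A♭ to C is 4 semitones, exactly the major third.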